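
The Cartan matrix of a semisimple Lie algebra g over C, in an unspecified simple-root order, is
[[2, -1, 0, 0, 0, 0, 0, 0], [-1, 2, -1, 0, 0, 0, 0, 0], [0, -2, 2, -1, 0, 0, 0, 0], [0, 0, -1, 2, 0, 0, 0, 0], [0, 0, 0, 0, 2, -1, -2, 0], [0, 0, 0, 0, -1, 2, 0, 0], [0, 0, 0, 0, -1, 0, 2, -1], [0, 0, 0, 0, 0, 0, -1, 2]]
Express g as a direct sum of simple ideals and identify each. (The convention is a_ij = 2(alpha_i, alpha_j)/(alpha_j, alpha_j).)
F4 + F4

The diagram associated to this matrix has two connected components: the simple roots {alpha_1, alpha_2, alpha_3, alpha_4} form a chain of 4 nodes with a double edge between the middle two (F_4), and {alpha_5, alpha_6, alpha_7, alpha_8} form a chain of 4 nodes with a double edge between the middle two (F_4). A semisimple Lie algebra decomposes uniquely as the direct sum of simple ideals, one per connected component of its Dynkin diagram, so g ≅ F_4 ⊕ F_4 (dimension 52 + 52 = 104).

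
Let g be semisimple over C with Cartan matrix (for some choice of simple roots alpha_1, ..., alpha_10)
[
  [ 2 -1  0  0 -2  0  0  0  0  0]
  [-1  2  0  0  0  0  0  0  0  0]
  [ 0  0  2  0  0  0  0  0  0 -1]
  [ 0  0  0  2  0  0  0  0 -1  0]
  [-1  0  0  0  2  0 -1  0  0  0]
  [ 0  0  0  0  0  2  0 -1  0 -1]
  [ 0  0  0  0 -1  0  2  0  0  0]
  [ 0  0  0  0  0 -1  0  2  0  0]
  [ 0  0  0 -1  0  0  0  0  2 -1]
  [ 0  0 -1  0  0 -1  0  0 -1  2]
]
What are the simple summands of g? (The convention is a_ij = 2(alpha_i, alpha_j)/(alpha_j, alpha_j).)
E6 ⊕ F4

The diagram associated to this matrix has two connected components: the simple roots {alpha_3, alpha_4, alpha_6, alpha_8, alpha_9, alpha_10} form a chain of 5 nodes with one extra node attached to the third node from one end (E_6), and {alpha_1, alpha_2, alpha_5, alpha_7} form a chain of 4 nodes with a double edge between the middle two (F_4). A semisimple Lie algebra decomposes uniquely as the direct sum of simple ideals, one per connected component of its Dynkin diagram, so g ≅ E_6 ⊕ F_4 (dimension 78 + 52 = 130).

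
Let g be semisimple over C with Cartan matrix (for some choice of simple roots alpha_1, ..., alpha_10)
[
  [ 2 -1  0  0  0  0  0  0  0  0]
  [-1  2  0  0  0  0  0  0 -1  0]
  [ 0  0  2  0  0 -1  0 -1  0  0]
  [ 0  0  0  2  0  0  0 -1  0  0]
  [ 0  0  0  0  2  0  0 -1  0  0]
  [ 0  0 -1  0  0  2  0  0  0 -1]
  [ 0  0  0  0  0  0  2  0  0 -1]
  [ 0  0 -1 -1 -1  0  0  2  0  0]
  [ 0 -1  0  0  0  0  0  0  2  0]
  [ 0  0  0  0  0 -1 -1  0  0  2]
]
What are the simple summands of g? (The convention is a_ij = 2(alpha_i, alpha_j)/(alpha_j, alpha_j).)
The diagram associated to this matrix has two connected components: the simple roots {alpha_1, alpha_2, alpha_9} form a chain of 3 nodes with single edges (A_3), and {alpha_3, alpha_4, alpha_5, alpha_6, alpha_7, alpha_8, alpha_10} form a chain of 5 nodes with a fork of two nodes at one end (D_7). A semisimple Lie algebra decomposes uniquely as the direct sum of simple ideals, one per connected component of its Dynkin diagram, so g ≅ A_3 ⊕ D_7 (dimension 15 + 91 = 106).

type A_3 ⊕ type D_7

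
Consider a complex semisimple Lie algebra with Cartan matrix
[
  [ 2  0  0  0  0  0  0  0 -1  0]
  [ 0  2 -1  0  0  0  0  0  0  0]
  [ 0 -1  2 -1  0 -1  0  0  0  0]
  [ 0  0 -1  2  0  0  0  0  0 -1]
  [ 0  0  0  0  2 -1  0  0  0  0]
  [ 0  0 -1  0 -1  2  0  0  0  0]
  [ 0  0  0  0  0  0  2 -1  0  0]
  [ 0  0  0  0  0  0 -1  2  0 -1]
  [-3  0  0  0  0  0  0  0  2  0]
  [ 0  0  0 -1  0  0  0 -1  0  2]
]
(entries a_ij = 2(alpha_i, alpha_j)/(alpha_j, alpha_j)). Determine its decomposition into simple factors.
The diagram associated to this matrix has two connected components: the simple roots {alpha_2, alpha_3, alpha_4, alpha_5, alpha_6, alpha_7, alpha_8, alpha_10} form a chain of 7 nodes with one extra node attached to the third node from one end (E_8), and {alpha_1, alpha_9} form two nodes joined by a triple edge (G_2). A semisimple Lie algebra decomposes uniquely as the direct sum of simple ideals, one per connected component of its Dynkin diagram, so g ≅ E_8 ⊕ G_2 (dimension 248 + 14 = 262).

E_8 ⊕ G_2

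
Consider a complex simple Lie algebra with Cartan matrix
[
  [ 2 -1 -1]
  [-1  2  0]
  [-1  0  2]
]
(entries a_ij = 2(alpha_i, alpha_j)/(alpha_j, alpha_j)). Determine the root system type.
A_3

The matrix has rank 3 with 2's on the diagonal. Reading the off-diagonal entries as Dynkin edges (a single edge where a_ij = a_ji = -1; a double or triple edge where a_ij * a_ji = 2 or 3), the diagram is a chain of 3 nodes with single edges (A_3). One simple-root ordering that puts it in standard form is (alpha_3, alpha_1, alpha_2). So the algebra is type A_3, i.e. sl(4).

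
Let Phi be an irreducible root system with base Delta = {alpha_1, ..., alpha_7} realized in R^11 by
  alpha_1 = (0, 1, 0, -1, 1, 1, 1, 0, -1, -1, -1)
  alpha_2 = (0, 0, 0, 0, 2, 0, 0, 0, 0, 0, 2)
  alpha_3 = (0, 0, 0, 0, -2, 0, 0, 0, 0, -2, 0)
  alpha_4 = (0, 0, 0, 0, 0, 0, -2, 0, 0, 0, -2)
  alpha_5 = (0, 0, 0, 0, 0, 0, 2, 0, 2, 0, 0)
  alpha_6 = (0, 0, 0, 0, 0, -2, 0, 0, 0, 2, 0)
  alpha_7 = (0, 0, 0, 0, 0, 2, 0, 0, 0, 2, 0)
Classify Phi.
E7

Compute the Cartan integers a_ij = 2(alpha_i, alpha_j)/(alpha_j, alpha_j); the resulting 7x7 Cartan matrix is
[[2, 0, 0, 0, 0, -1, 0], [0, 2, -1, -1, 0, 0, 0], [0, -1, 2, 0, 0, -1, -1], [0, -1, 0, 2, -1, 0, 0], [0, 0, 0, -1, 2, 0, 0], [-1, 0, -1, 0, 0, 2, 0], [0, 0, -1, 0, 0, 0, 2]].
All simple roots have the same length, so the diagram is simply laced. The associated Dynkin diagram is a chain of 6 nodes with one extra node attached to the third node from one end (E_7), so the type is E_7.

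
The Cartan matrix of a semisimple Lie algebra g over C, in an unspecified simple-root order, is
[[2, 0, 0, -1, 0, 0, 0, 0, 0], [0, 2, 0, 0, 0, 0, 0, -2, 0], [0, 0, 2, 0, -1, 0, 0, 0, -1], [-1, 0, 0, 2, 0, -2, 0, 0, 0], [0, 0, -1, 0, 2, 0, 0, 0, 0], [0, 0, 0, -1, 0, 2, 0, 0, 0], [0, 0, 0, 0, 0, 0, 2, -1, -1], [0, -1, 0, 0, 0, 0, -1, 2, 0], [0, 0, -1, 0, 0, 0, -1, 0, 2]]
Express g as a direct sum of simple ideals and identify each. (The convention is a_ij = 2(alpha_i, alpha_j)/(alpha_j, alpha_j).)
The diagram associated to this matrix has two connected components: the simple roots {alpha_1, alpha_4, alpha_6} form a chain of 3 nodes with a double edge at one end; the terminal node there is the unique short simple root (B_3), and {alpha_2, alpha_3, alpha_5, alpha_7, alpha_8, alpha_9} form a chain of 6 nodes with a double edge at one end; the terminal node there is the unique long simple root (C_6). A semisimple Lie algebra decomposes uniquely as the direct sum of simple ideals, one per connected component of its Dynkin diagram, so g ≅ B_3 ⊕ C_6 (dimension 21 + 78 = 99).

type B_3 ⊕ type C_6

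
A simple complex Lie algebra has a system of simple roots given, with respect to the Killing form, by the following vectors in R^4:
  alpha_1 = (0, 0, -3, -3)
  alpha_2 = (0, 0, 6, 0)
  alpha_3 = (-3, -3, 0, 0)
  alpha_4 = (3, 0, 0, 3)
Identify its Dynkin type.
Compute the Cartan integers a_ij = 2(alpha_i, alpha_j)/(alpha_j, alpha_j); the resulting 4x4 Cartan matrix is
[[2, -1, 0, -1], [-2, 2, 0, 0], [0, 0, 2, -1], [-1, 0, -1, 2]].
The roots have two lengths (squared-length ratio 2:1); the short ones are alpha_{1,3,4}. The associated Dynkin diagram is a chain of 4 nodes with a double edge at one end; the terminal node there is the unique long simple root (C_4), so the type is C_4 (the algebra sp(8)).

C_4 (sp(8))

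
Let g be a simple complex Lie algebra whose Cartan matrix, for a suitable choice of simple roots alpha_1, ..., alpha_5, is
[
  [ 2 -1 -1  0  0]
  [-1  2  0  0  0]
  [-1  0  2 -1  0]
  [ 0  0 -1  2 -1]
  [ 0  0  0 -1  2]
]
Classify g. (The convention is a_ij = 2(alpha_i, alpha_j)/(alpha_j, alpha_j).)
The matrix has rank 5 with 2's on the diagonal. Reading the off-diagonal entries as Dynkin edges (a single edge where a_ij = a_ji = -1; a double or triple edge where a_ij * a_ji = 2 or 3), the diagram is a chain of 5 nodes with single edges (A_5). One simple-root ordering that puts it in standard form is (alpha_2, alpha_1, alpha_3, alpha_4, alpha_5). So the algebra is type A_5, i.e. sl(6).

A_5 (sl(6))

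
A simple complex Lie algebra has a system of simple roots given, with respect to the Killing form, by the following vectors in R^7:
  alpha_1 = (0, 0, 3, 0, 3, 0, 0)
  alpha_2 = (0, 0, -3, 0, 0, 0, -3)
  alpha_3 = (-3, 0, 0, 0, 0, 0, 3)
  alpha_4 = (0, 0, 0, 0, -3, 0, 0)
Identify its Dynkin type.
B4

Compute the Cartan integers a_ij = 2(alpha_i, alpha_j)/(alpha_j, alpha_j); the resulting 4x4 Cartan matrix is
[[2, -1, 0, -2], [-1, 2, -1, 0], [0, -1, 2, 0], [-1, 0, 0, 2]].
The roots have two lengths (squared-length ratio 2:1); the short ones are alpha_{4}. The associated Dynkin diagram is a chain of 4 nodes with a double edge at one end; the terminal node there is the unique short simple root (B_4), so the type is B_4 (the algebra so(9)).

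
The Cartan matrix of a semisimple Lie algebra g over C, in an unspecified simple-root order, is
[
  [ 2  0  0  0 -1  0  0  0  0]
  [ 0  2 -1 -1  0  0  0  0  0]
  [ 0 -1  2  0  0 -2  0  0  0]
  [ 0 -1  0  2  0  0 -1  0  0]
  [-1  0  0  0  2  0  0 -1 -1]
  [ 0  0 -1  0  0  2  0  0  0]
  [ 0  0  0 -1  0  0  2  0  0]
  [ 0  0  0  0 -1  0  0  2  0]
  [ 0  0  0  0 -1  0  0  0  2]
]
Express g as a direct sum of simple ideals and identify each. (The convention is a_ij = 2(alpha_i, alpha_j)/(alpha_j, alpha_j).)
The diagram associated to this matrix has two connected components: the simple roots {alpha_2, alpha_3, alpha_4, alpha_6, alpha_7} form a chain of 5 nodes with a double edge at one end; the terminal node there is the unique short simple root (B_5), and {alpha_1, alpha_5, alpha_8, alpha_9} form a chain of 2 nodes with a fork of two nodes at one end (D_4). A semisimple Lie algebra decomposes uniquely as the direct sum of simple ideals, one per connected component of its Dynkin diagram, so g ≅ B_5 ⊕ D_4 (dimension 55 + 28 = 83).

B5 + D4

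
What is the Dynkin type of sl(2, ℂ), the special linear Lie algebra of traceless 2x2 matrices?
This is sl(2), which has dimension 2^2 - 1 = 3 and rank 2 - 1 = 1 (a Cartan subalgebra is the diagonal traceless matrices). In the classification of classical Lie algebras, the special linear algebra sl(n+1) has type A_n; here n = 1, so the Dynkin diagram is a chain of 1 nodes with single edges (A_1). Hence the type is A_1.

type A_1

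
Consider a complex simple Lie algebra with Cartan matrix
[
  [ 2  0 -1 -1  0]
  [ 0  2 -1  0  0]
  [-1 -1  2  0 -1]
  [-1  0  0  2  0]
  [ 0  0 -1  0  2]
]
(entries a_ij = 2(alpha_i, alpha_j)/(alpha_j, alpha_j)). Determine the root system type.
The matrix has rank 5 with 2's on the diagonal. Reading the off-diagonal entries as Dynkin edges (a single edge where a_ij = a_ji = -1; a double or triple edge where a_ij * a_ji = 2 or 3), the diagram is a chain of 3 nodes with a fork of two nodes at one end (D_5). One simple-root ordering that puts it in standard form is (alpha_4, alpha_1, alpha_3, alpha_5, alpha_2). So the algebra is type D_5, i.e. so(10).

D5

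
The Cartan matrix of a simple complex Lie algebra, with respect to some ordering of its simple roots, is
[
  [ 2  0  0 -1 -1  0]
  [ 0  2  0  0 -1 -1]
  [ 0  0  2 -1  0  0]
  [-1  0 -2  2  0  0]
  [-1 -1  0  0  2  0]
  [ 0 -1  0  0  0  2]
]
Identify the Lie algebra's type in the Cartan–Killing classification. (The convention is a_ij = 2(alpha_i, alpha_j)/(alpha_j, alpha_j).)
type B_6

The matrix has rank 6 with 2's on the diagonal. Reading the off-diagonal entries as Dynkin edges (a single edge where a_ij = a_ji = -1; a double or triple edge where a_ij * a_ji = 2 or 3), the diagram is a chain of 6 nodes with a double edge at one end; the terminal node there is the unique short simple root (B_6). One simple-root ordering that puts it in standard form is (alpha_6, alpha_2, alpha_5, alpha_1, alpha_4, alpha_3). So the algebra is type B_6, i.e. so(13).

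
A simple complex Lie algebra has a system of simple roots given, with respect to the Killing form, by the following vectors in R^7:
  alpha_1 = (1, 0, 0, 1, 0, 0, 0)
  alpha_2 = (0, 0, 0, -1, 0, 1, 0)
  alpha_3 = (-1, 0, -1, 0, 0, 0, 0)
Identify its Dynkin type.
type A_3

Compute the Cartan integers a_ij = 2(alpha_i, alpha_j)/(alpha_j, alpha_j); the resulting 3x3 Cartan matrix is
[[2, -1, -1], [-1, 2, 0], [-1, 0, 2]].
All simple roots have the same length, so the diagram is simply laced. The associated Dynkin diagram is a chain of 3 nodes with single edges (A_3), so the type is A_3 (the algebra sl(4)).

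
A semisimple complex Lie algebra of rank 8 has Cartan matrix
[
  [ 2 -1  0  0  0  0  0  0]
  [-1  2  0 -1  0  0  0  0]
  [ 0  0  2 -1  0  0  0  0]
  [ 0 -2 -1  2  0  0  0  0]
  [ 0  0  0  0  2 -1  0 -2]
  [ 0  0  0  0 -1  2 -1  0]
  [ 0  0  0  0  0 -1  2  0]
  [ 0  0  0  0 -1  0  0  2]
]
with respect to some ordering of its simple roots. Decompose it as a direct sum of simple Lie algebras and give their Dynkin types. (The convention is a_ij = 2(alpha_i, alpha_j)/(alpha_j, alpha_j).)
The diagram associated to this matrix has two connected components: the simple roots {alpha_5, alpha_6, alpha_7, alpha_8} form a chain of 4 nodes with a double edge at one end; the terminal node there is the unique short simple root (B_4), and {alpha_1, alpha_2, alpha_3, alpha_4} form a chain of 4 nodes with a double edge between the middle two (F_4). A semisimple Lie algebra decomposes uniquely as the direct sum of simple ideals, one per connected component of its Dynkin diagram, so g ≅ B_4 ⊕ F_4 (dimension 36 + 52 = 88).

B_4 + F_4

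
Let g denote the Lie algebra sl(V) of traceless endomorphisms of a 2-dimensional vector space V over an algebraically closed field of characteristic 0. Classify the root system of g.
type A_1

This is sl(2), which has dimension 2^2 - 1 = 3 and rank 2 - 1 = 1 (a Cartan subalgebra is the diagonal traceless matrices). In the classification of classical Lie algebras, the special linear algebra sl(n+1) has type A_n; here n = 1, so the Dynkin diagram is a chain of 1 nodes with single edges (A_1). Hence the type is A_1.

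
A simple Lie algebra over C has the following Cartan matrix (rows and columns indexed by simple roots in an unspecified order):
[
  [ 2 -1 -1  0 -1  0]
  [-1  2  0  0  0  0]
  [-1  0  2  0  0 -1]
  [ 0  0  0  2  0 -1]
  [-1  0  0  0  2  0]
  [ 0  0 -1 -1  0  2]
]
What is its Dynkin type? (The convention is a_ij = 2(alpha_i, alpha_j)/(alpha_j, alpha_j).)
D_6

The matrix has rank 6 with 2's on the diagonal. Reading the off-diagonal entries as Dynkin edges (a single edge where a_ij = a_ji = -1; a double or triple edge where a_ij * a_ji = 2 or 3), the diagram is a chain of 4 nodes with a fork of two nodes at one end (D_6). One simple-root ordering that puts it in standard form is (alpha_4, alpha_6, alpha_3, alpha_1, alpha_5, alpha_2). So the algebra is type D_6, i.e. so(12).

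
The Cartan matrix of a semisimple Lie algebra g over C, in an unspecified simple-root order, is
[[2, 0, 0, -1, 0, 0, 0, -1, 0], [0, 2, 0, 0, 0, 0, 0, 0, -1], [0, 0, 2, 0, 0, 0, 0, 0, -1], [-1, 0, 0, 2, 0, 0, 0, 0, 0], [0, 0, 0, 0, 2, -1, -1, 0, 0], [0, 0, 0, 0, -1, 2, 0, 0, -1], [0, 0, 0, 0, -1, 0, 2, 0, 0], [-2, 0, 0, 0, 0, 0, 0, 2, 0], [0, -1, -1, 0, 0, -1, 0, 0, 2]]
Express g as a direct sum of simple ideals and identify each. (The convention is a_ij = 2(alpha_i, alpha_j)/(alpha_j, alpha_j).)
The diagram associated to this matrix has two connected components: the simple roots {alpha_1, alpha_4, alpha_8} form a chain of 3 nodes with a double edge at one end; the terminal node there is the unique long simple root (C_3), and {alpha_2, alpha_3, alpha_5, alpha_6, alpha_7, alpha_9} form a chain of 4 nodes with a fork of two nodes at one end (D_6). A semisimple Lie algebra decomposes uniquely as the direct sum of simple ideals, one per connected component of its Dynkin diagram, so g ≅ C_3 ⊕ D_6 (dimension 21 + 66 = 87).

C_3 ⊕ D_6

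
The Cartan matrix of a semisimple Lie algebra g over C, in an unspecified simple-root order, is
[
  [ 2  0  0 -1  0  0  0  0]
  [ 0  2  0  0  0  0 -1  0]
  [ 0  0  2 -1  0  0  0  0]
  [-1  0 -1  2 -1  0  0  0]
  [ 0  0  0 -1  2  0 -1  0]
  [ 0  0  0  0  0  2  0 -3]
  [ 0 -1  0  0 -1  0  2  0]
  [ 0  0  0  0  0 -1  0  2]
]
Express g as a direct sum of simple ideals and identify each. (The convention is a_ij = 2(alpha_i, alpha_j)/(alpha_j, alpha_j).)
D_6 + G_2

The diagram associated to this matrix has two connected components: the simple roots {alpha_1, alpha_2, alpha_3, alpha_4, alpha_5, alpha_7} form a chain of 4 nodes with a fork of two nodes at one end (D_6), and {alpha_6, alpha_8} form two nodes joined by a triple edge (G_2). A semisimple Lie algebra decomposes uniquely as the direct sum of simple ideals, one per connected component of its Dynkin diagram, so g ≅ D_6 ⊕ G_2 (dimension 66 + 14 = 80).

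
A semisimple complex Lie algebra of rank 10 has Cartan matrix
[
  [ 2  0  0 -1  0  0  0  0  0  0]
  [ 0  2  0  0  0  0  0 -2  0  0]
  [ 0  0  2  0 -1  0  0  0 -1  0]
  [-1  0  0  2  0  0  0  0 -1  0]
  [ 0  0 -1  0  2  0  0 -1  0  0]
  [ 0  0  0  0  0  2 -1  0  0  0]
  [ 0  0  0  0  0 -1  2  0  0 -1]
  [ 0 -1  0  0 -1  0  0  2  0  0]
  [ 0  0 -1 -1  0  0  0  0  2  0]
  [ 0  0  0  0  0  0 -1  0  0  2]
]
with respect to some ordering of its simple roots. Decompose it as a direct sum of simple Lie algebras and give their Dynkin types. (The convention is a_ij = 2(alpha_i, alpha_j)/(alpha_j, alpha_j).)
The diagram associated to this matrix has two connected components: the simple roots {alpha_6, alpha_7, alpha_10} form a chain of 3 nodes with single edges (A_3), and {alpha_1, alpha_2, alpha_3, alpha_4, alpha_5, alpha_8, alpha_9} form a chain of 7 nodes with a double edge at one end; the terminal node there is the unique long simple root (C_7). A semisimple Lie algebra decomposes uniquely as the direct sum of simple ideals, one per connected component of its Dynkin diagram, so g ≅ A_3 ⊕ C_7 (dimension 15 + 105 = 120).

type A_3 ⊕ type C_7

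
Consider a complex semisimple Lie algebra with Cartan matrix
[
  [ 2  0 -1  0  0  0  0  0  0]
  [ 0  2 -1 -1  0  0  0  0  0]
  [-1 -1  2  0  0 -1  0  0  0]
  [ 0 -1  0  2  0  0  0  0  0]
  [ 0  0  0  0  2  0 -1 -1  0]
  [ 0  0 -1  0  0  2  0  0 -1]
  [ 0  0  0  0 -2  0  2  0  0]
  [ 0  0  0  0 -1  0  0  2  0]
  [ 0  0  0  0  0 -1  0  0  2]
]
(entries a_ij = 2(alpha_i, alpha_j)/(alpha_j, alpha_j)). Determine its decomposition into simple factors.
C3 ⊕ E6

The diagram associated to this matrix has two connected components: the simple roots {alpha_5, alpha_7, alpha_8} form a chain of 3 nodes with a double edge at one end; the terminal node there is the unique long simple root (C_3), and {alpha_1, alpha_2, alpha_3, alpha_4, alpha_6, alpha_9} form a chain of 5 nodes with one extra node attached to the third node from one end (E_6). A semisimple Lie algebra decomposes uniquely as the direct sum of simple ideals, one per connected component of its Dynkin diagram, so g ≅ C_3 ⊕ E_6 (dimension 21 + 78 = 99).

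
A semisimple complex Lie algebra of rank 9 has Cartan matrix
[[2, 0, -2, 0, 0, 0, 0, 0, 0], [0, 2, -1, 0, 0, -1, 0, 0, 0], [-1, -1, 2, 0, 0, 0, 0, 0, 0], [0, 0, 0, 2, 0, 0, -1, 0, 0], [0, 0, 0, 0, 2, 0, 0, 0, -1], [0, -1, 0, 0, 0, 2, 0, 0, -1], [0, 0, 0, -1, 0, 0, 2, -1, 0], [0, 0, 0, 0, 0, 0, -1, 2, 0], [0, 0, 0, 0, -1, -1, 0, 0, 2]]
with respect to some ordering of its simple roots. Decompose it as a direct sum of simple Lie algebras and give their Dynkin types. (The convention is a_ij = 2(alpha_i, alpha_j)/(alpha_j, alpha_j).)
The diagram associated to this matrix has two connected components: the simple roots {alpha_4, alpha_7, alpha_8} form a chain of 3 nodes with single edges (A_3), and {alpha_1, alpha_2, alpha_3, alpha_5, alpha_6, alpha_9} form a chain of 6 nodes with a double edge at one end; the terminal node there is the unique long simple root (C_6). A semisimple Lie algebra decomposes uniquely as the direct sum of simple ideals, one per connected component of its Dynkin diagram, so g ≅ A_3 ⊕ C_6 (dimension 15 + 78 = 93).

type A_3 + type C_6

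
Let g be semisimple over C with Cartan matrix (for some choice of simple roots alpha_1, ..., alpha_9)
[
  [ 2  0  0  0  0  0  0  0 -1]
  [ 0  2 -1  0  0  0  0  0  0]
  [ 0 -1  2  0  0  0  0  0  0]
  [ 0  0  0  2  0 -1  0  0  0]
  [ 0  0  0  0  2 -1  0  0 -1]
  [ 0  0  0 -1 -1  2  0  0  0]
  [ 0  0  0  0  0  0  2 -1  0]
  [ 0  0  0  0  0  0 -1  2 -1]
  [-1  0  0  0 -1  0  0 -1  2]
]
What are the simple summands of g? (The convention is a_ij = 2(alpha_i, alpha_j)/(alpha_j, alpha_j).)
The diagram associated to this matrix has two connected components: the simple roots {alpha_2, alpha_3} form a chain of 2 nodes with single edges (A_2), and {alpha_1, alpha_4, alpha_5, alpha_6, alpha_7, alpha_8, alpha_9} form a chain of 6 nodes with one extra node attached to the third node from one end (E_7). A semisimple Lie algebra decomposes uniquely as the direct sum of simple ideals, one per connected component of its Dynkin diagram, so g ≅ A_2 ⊕ E_7 (dimension 8 + 133 = 141).

type A_2 ⊕ type E_7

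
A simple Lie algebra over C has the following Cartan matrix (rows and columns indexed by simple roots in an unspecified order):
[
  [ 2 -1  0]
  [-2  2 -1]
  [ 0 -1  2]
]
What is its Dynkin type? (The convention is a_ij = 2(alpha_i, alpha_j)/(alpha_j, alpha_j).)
The matrix has rank 3 with 2's on the diagonal. Reading the off-diagonal entries as Dynkin edges (a single edge where a_ij = a_ji = -1; a double or triple edge where a_ij * a_ji = 2 or 3), the diagram is a chain of 3 nodes with a double edge at one end; the terminal node there is the unique short simple root (B_3). One simple-root ordering that puts it in standard form is (alpha_3, alpha_2, alpha_1). So the algebra is type B_3, i.e. so(7).

B_3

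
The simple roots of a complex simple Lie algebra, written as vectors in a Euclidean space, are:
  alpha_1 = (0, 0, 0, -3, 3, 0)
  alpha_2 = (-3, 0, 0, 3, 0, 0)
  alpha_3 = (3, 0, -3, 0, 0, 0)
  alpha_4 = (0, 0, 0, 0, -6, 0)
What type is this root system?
Compute the Cartan integers a_ij = 2(alpha_i, alpha_j)/(alpha_j, alpha_j); the resulting 4x4 Cartan matrix is
[[2, -1, 0, -1], [-1, 2, -1, 0], [0, -1, 2, 0], [-2, 0, 0, 2]].
The roots have two lengths (squared-length ratio 2:1); the short ones are alpha_{1,2,3}. The associated Dynkin diagram is a chain of 4 nodes with a double edge at one end; the terminal node there is the unique long simple root (C_4), so the type is C_4 (the algebra sp(8)).

C_4 (sp(8))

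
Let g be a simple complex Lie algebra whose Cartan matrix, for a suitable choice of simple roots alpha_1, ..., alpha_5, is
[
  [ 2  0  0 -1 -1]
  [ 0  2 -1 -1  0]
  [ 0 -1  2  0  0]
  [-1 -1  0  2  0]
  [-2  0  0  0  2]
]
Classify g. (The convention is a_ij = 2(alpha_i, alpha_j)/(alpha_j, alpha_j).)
C_5

The matrix has rank 5 with 2's on the diagonal. Reading the off-diagonal entries as Dynkin edges (a single edge where a_ij = a_ji = -1; a double or triple edge where a_ij * a_ji = 2 or 3), the diagram is a chain of 5 nodes with a double edge at one end; the terminal node there is the unique long simple root (C_5). One simple-root ordering that puts it in standard form is (alpha_3, alpha_2, alpha_4, alpha_1, alpha_5). So the algebra is type C_5, i.e. sp(10).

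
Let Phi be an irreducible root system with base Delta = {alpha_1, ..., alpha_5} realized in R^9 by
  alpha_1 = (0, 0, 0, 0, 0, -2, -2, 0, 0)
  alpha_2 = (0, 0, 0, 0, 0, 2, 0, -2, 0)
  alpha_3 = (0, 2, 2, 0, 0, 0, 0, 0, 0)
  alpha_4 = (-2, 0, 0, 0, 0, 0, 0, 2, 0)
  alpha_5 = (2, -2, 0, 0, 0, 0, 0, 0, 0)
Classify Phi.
Compute the Cartan integers a_ij = 2(alpha_i, alpha_j)/(alpha_j, alpha_j); the resulting 5x5 Cartan matrix is
[[2, -1, 0, 0, 0], [-1, 2, 0, -1, 0], [0, 0, 2, 0, -1], [0, -1, 0, 2, -1], [0, 0, -1, -1, 2]].
All simple roots have the same length, so the diagram is simply laced. The associated Dynkin diagram is a chain of 5 nodes with single edges (A_5), so the type is A_5 (the algebra sl(6)).

A_5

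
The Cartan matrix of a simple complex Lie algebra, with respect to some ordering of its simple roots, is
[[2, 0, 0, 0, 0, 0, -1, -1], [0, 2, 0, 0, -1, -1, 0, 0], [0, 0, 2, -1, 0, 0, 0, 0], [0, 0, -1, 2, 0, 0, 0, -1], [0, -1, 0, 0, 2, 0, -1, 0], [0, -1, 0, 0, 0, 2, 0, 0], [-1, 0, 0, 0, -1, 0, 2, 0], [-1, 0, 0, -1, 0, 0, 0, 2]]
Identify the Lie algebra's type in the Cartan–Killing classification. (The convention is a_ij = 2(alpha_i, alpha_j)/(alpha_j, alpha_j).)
A_8 (sl(9))

The matrix has rank 8 with 2's on the diagonal. Reading the off-diagonal entries as Dynkin edges (a single edge where a_ij = a_ji = -1; a double or triple edge where a_ij * a_ji = 2 or 3), the diagram is a chain of 8 nodes with single edges (A_8). One simple-root ordering that puts it in standard form is (alpha_6, alpha_2, alpha_5, alpha_7, alpha_1, alpha_8, alpha_4, alpha_3). So the algebra is type A_8, i.e. sl(9).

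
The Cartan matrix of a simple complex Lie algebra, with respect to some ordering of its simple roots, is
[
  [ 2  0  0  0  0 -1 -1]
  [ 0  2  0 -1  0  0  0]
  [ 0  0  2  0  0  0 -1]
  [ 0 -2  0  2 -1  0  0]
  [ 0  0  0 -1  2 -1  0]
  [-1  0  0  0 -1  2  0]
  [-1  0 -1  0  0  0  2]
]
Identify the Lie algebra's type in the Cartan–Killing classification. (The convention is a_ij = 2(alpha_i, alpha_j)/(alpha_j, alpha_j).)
B7

The matrix has rank 7 with 2's on the diagonal. Reading the off-diagonal entries as Dynkin edges (a single edge where a_ij = a_ji = -1; a double or triple edge where a_ij * a_ji = 2 or 3), the diagram is a chain of 7 nodes with a double edge at one end; the terminal node there is the unique short simple root (B_7). One simple-root ordering that puts it in standard form is (alpha_3, alpha_7, alpha_1, alpha_6, alpha_5, alpha_4, alpha_2). So the algebra is type B_7, i.e. so(15).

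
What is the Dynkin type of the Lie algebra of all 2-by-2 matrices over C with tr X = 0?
A_1

This is sl(2), which has dimension 2^2 - 1 = 3 and rank 2 - 1 = 1 (a Cartan subalgebra is the diagonal traceless matrices). In the classification of classical Lie algebras, the special linear algebra sl(n+1) has type A_n; here n = 1, so the Dynkin diagram is a chain of 1 nodes with single edges (A_1). Hence the type is A_1.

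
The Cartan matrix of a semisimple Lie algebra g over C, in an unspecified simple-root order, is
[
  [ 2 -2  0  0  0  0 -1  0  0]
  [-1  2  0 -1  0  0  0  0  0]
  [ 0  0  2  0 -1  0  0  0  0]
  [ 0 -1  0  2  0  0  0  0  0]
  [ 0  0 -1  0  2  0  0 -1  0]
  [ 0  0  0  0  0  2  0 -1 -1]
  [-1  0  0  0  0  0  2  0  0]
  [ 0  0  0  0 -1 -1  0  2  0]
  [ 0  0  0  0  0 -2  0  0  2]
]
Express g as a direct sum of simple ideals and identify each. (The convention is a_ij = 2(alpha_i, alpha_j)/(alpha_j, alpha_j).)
The diagram associated to this matrix has two connected components: the simple roots {alpha_3, alpha_5, alpha_6, alpha_8, alpha_9} form a chain of 5 nodes with a double edge at one end; the terminal node there is the unique long simple root (C_5), and {alpha_1, alpha_2, alpha_4, alpha_7} form a chain of 4 nodes with a double edge between the middle two (F_4). A semisimple Lie algebra decomposes uniquely as the direct sum of simple ideals, one per connected component of its Dynkin diagram, so g ≅ C_5 ⊕ F_4 (dimension 55 + 52 = 107).

C5 ⊕ F4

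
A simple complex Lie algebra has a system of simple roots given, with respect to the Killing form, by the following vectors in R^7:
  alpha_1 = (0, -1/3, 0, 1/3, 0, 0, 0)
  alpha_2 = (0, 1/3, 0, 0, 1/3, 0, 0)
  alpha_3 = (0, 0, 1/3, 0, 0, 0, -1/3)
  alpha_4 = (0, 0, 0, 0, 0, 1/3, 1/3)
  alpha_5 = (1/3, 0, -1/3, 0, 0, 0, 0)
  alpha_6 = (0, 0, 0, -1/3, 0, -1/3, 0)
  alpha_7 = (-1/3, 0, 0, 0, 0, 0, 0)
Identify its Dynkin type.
Compute the Cartan integers a_ij = 2(alpha_i, alpha_j)/(alpha_j, alpha_j); the resulting 7x7 Cartan matrix is
[[2, -1, 0, 0, 0, -1, 0], [-1, 2, 0, 0, 0, 0, 0], [0, 0, 2, -1, -1, 0, 0], [0, 0, -1, 2, 0, -1, 0], [0, 0, -1, 0, 2, 0, -2], [-1, 0, 0, -1, 0, 2, 0], [0, 0, 0, 0, -1, 0, 2]].
The roots have two lengths (squared-length ratio 2:1); the short ones are alpha_{7}. The associated Dynkin diagram is a chain of 7 nodes with a double edge at one end; the terminal node there is the unique short simple root (B_7), so the type is B_7 (the algebra so(15)).

B_7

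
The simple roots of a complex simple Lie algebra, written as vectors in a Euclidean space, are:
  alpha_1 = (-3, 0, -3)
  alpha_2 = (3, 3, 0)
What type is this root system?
A_2

Compute the Cartan integers a_ij = 2(alpha_i, alpha_j)/(alpha_j, alpha_j); the resulting 2x2 Cartan matrix is
[[2, -1], [-1, 2]].
All simple roots have the same length, so the diagram is simply laced. The associated Dynkin diagram is a chain of 2 nodes with single edges (A_2), so the type is A_2 (the algebra sl(3)).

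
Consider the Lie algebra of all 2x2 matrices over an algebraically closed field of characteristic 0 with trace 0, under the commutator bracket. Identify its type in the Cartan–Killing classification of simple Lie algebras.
A_1

This is sl(2), which has dimension 2^2 - 1 = 3 and rank 2 - 1 = 1 (a Cartan subalgebra is the diagonal traceless matrices). In the classification of classical Lie algebras, the special linear algebra sl(n+1) has type A_n; here n = 1, so the Dynkin diagram is a chain of 1 nodes with single edges (A_1). Hence the type is A_1.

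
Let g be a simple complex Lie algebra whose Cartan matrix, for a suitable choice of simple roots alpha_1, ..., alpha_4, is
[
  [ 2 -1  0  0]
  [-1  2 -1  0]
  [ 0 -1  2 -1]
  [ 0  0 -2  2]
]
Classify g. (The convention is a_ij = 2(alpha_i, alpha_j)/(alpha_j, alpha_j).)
The matrix has rank 4 with 2's on the diagonal. Reading the off-diagonal entries as Dynkin edges (a single edge where a_ij = a_ji = -1; a double or triple edge where a_ij * a_ji = 2 or 3), the diagram is a chain of 4 nodes with a double edge at one end; the terminal node there is the unique long simple root (C_4). One simple-root ordering that puts it in standard form is (alpha_1, alpha_2, alpha_3, alpha_4). So the algebra is type C_4, i.e. sp(8).

type C_4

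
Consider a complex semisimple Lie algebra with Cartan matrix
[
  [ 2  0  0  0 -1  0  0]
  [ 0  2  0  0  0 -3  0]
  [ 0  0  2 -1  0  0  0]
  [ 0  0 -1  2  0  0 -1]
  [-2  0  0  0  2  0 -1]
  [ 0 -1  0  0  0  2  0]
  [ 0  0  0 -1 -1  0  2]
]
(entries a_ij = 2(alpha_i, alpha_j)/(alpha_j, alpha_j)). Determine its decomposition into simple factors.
B_5 (so(11)) ⊕ G_2

The diagram associated to this matrix has two connected components: the simple roots {alpha_1, alpha_3, alpha_4, alpha_5, alpha_7} form a chain of 5 nodes with a double edge at one end; the terminal node there is the unique short simple root (B_5), and {alpha_2, alpha_6} form two nodes joined by a triple edge (G_2). A semisimple Lie algebra decomposes uniquely as the direct sum of simple ideals, one per connected component of its Dynkin diagram, so g ≅ B_5 ⊕ G_2 (dimension 55 + 14 = 69).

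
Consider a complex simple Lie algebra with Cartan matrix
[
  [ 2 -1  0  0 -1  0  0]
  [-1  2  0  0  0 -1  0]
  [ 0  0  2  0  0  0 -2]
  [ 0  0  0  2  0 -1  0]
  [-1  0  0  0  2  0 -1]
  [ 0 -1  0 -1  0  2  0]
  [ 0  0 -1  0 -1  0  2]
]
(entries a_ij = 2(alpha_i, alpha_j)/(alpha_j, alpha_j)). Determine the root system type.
C7

The matrix has rank 7 with 2's on the diagonal. Reading the off-diagonal entries as Dynkin edges (a single edge where a_ij = a_ji = -1; a double or triple edge where a_ij * a_ji = 2 or 3), the diagram is a chain of 7 nodes with a double edge at one end; the terminal node there is the unique long simple root (C_7). One simple-root ordering that puts it in standard form is (alpha_4, alpha_6, alpha_2, alpha_1, alpha_5, alpha_7, alpha_3). So the algebra is type C_7, i.e. sp(14).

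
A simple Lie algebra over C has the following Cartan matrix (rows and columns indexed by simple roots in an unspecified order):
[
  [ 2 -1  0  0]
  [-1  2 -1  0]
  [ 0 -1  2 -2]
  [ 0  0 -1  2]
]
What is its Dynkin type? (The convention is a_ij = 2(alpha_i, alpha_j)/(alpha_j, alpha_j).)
The matrix has rank 4 with 2's on the diagonal. Reading the off-diagonal entries as Dynkin edges (a single edge where a_ij = a_ji = -1; a double or triple edge where a_ij * a_ji = 2 or 3), the diagram is a chain of 4 nodes with a double edge at one end; the terminal node there is the unique short simple root (B_4). One simple-root ordering that puts it in standard form is (alpha_1, alpha_2, alpha_3, alpha_4). So the algebra is type B_4, i.e. so(9).

B_4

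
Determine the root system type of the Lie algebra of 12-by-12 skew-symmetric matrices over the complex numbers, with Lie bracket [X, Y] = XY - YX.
This is so(12) with 12 even, which has dimension 12(12-1)/2 = 66 and rank 12/2 = 6. In the classification of classical Lie algebras, the orthogonal algebra so(2n) in an even number of variables has type D_n; here n = 6, so the Dynkin diagram is a chain of 4 nodes with a fork of two nodes at one end (D_6). Hence the type is D_6.

D_6 (so(12))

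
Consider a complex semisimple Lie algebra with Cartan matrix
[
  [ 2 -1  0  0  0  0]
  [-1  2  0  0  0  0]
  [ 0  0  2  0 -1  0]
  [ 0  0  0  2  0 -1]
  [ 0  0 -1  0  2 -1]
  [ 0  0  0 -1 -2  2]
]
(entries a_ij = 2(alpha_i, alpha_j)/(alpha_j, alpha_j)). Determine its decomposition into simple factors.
type A_2 ⊕ type F_4

The diagram associated to this matrix has two connected components: the simple roots {alpha_1, alpha_2} form a chain of 2 nodes with single edges (A_2), and {alpha_3, alpha_4, alpha_5, alpha_6} form a chain of 4 nodes with a double edge between the middle two (F_4). A semisimple Lie algebra decomposes uniquely as the direct sum of simple ideals, one per connected component of its Dynkin diagram, so g ≅ A_2 ⊕ F_4 (dimension 8 + 52 = 60).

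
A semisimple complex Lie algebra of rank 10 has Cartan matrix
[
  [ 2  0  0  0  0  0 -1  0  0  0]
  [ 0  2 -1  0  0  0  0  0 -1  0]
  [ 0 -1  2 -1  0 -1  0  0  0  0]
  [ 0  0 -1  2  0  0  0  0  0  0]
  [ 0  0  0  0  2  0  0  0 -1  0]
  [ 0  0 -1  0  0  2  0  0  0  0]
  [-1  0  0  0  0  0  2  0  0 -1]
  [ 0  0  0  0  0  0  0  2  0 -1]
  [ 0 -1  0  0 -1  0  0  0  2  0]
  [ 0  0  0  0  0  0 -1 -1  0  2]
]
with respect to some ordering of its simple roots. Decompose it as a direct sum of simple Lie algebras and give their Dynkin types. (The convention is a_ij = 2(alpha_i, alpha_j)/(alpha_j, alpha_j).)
A_4 (sl(5)) ⊕ D_6 (so(12))

The diagram associated to this matrix has two connected components: the simple roots {alpha_1, alpha_7, alpha_8, alpha_10} form a chain of 4 nodes with single edges (A_4), and {alpha_2, alpha_3, alpha_4, alpha_5, alpha_6, alpha_9} form a chain of 4 nodes with a fork of two nodes at one end (D_6). A semisimple Lie algebra decomposes uniquely as the direct sum of simple ideals, one per connected component of its Dynkin diagram, so g ≅ A_4 ⊕ D_6 (dimension 24 + 66 = 90).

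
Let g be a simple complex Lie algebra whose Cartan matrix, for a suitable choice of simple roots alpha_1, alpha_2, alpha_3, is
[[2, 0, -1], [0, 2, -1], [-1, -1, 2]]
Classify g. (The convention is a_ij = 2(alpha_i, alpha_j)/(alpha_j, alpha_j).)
A_3 (sl(4))

The matrix has rank 3 with 2's on the diagonal. Reading the off-diagonal entries as Dynkin edges (a single edge where a_ij = a_ji = -1; a double or triple edge where a_ij * a_ji = 2 or 3), the diagram is a chain of 3 nodes with single edges (A_3). One simple-root ordering that puts it in standard form is (alpha_1, alpha_3, alpha_2). So the algebra is type A_3, i.e. sl(4).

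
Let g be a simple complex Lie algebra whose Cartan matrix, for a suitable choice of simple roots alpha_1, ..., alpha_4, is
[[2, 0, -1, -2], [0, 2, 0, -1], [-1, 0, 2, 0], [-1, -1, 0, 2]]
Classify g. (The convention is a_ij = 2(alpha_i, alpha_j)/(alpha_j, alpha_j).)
type F_4

The matrix has rank 4 with 2's on the diagonal. Reading the off-diagonal entries as Dynkin edges (a single edge where a_ij = a_ji = -1; a double or triple edge where a_ij * a_ji = 2 or 3), the diagram is a chain of 4 nodes with a double edge between the middle two (F_4). One simple-root ordering that puts it in standard form is (alpha_3, alpha_1, alpha_4, alpha_2). So the algebra is type F_4.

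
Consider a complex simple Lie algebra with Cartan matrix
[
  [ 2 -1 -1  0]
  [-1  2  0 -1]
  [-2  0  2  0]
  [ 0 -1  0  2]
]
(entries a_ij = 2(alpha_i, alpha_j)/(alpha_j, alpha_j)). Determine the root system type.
The matrix has rank 4 with 2's on the diagonal. Reading the off-diagonal entries as Dynkin edges (a single edge where a_ij = a_ji = -1; a double or triple edge where a_ij * a_ji = 2 or 3), the diagram is a chain of 4 nodes with a double edge at one end; the terminal node there is the unique long simple root (C_4). One simple-root ordering that puts it in standard form is (alpha_4, alpha_2, alpha_1, alpha_3). So the algebra is type C_4, i.e. sp(8).

C_4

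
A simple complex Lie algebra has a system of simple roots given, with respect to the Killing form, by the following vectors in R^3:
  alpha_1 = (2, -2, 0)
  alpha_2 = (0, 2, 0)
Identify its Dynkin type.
B_2 (so(5))

Compute the Cartan integers a_ij = 2(alpha_i, alpha_j)/(alpha_j, alpha_j); the resulting 2x2 Cartan matrix is
[[2, -2], [-1, 2]].
The roots have two lengths (squared-length ratio 2:1); the short ones are alpha_{2}. The associated Dynkin diagram is a chain of 2 nodes with a double edge at one end; the terminal node there is the unique short simple root (B_2), so the type is B_2 (the algebra so(5)).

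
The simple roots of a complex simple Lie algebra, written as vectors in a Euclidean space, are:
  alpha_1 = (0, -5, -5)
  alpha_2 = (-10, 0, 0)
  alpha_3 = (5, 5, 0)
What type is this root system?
C3

Compute the Cartan integers a_ij = 2(alpha_i, alpha_j)/(alpha_j, alpha_j); the resulting 3x3 Cartan matrix is
[[2, 0, -1], [0, 2, -2], [-1, -1, 2]].
The roots have two lengths (squared-length ratio 2:1); the short ones are alpha_{1,3}. The associated Dynkin diagram is a chain of 3 nodes with a double edge at one end; the terminal node there is the unique long simple root (C_3), so the type is C_3 (the algebra sp(6)).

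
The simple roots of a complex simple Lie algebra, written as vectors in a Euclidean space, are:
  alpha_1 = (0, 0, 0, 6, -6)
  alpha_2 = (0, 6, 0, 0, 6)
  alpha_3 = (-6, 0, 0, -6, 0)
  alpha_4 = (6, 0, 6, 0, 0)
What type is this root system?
Compute the Cartan integers a_ij = 2(alpha_i, alpha_j)/(alpha_j, alpha_j); the resulting 4x4 Cartan matrix is
[[2, -1, -1, 0], [-1, 2, 0, 0], [-1, 0, 2, -1], [0, 0, -1, 2]].
All simple roots have the same length, so the diagram is simply laced. The associated Dynkin diagram is a chain of 4 nodes with single edges (A_4), so the type is A_4 (the algebra sl(5)).

A_4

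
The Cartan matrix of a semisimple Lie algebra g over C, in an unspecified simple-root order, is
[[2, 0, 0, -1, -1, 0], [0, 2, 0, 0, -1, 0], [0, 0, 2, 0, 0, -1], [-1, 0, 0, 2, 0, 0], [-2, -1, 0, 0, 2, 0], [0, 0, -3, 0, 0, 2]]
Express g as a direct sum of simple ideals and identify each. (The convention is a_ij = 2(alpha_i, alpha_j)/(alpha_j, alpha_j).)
type F_4 ⊕ type G_2

The diagram associated to this matrix has two connected components: the simple roots {alpha_1, alpha_2, alpha_4, alpha_5} form a chain of 4 nodes with a double edge between the middle two (F_4), and {alpha_3, alpha_6} form two nodes joined by a triple edge (G_2). A semisimple Lie algebra decomposes uniquely as the direct sum of simple ideals, one per connected component of its Dynkin diagram, so g ≅ F_4 ⊕ G_2 (dimension 52 + 14 = 66).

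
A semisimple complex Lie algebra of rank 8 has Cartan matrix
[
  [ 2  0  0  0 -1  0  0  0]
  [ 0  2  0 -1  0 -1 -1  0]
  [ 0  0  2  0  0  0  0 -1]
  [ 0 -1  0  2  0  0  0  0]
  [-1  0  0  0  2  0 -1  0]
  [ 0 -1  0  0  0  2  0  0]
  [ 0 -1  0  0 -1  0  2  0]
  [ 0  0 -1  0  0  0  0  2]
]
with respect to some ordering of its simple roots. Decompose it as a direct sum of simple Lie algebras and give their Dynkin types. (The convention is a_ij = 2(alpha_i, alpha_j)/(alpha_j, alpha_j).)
A2 ⊕ D6

The diagram associated to this matrix has two connected components: the simple roots {alpha_3, alpha_8} form a chain of 2 nodes with single edges (A_2), and {alpha_1, alpha_2, alpha_4, alpha_5, alpha_6, alpha_7} form a chain of 4 nodes with a fork of two nodes at one end (D_6). A semisimple Lie algebra decomposes uniquely as the direct sum of simple ideals, one per connected component of its Dynkin diagram, so g ≅ A_2 ⊕ D_6 (dimension 8 + 66 = 74).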